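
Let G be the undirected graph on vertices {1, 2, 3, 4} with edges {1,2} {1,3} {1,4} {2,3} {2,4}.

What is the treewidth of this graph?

A width-2 tree decomposition is:
Bags: B1 = {1, 2, 4}  B2 = {1, 2, 3}
Tree: B1–B2
Each bag holds 3 vertices, so the decomposition has width 2, which upper-bounds the treewidth. On the other hand G contains the 3-clique {1, 2, 3}. A clique must lie in a single bag of any decomposition, so no decomposition can have width below 2. Combining the bounds, tw(G) = 2.

2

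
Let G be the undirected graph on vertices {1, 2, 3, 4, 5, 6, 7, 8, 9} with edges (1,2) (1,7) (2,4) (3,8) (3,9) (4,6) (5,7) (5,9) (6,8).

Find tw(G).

A width-2 tree decomposition is:
Bags: B1 = {3, 6, 8}  B2 = {3, 4, 6}  B3 = {2, 3, 4}  B4 = {1, 2, 3}  B5 = {1, 3, 7}  B6 = {3, 5, 7}  B7 = {3, 5, 9}
Tree: B1–B2, B2–B3, B3–B4, B4–B5, B5–B6, B6–B7
The largest bag has 3 vertices, giving width 2; this decomposition certifies tw(G) ≤ 2. For the lower bound, G contains the cycle 3–8–6–4–2–1–7–5–9–3, so G is not a forest; only forests have treewidth ≤ 1, hence tw(G) ≥ 2. Hence tw(G) = 2 exactly.

2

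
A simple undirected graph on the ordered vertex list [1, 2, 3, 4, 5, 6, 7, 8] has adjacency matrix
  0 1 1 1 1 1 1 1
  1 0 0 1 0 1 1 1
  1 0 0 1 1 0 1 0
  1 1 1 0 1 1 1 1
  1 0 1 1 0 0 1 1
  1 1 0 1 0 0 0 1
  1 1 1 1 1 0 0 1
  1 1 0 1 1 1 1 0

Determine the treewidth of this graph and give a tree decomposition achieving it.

Treewidth 4.
One such decomposition:
Bags: B1 = {1, 4, 5, 7, 8}  B2 = {1, 2, 4, 7, 8}  B3 = {1, 2, 4, 6, 8}  B4 = {1, 3, 4, 5, 7}
Tree: B1–B2, B2–B3, B1–B4

The largest bag has 5 vertices, giving width 4; this decomposition certifies tw(G) ≤ 4. On the other hand G contains the 5-clique {1, 2, 4, 6, 8}. A clique must lie in a single bag of any decomposition, so no decomposition can have width below 4. Combining the bounds, tw(G) = 4.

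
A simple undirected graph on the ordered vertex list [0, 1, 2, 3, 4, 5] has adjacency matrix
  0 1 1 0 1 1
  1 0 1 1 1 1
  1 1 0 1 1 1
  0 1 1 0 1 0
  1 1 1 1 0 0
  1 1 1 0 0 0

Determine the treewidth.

3

A width-3 tree decomposition is:
Bags: B1 = {0, 1, 2, 4}  B2 = {0, 1, 2, 5}  B3 = {1, 2, 3, 4}
Tree: B1–B2, B1–B3
The largest bag has 4 vertices, giving width 3; this decomposition certifies tw(G) ≤ 3. Conversely, {0, 1, 2, 4} is a clique of size 4, and the vertices of any clique must share a bag in every tree decomposition; so some bag has ≥ 4 vertices and tw(G) ≥ 3. The upper and lower bounds meet at 3, so that is the treewidth.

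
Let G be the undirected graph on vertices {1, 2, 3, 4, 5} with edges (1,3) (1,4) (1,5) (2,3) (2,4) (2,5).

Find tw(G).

2

A width-2 tree decomposition is:
Bags: B1 = {1, 2, 5}  B2 = {1, 2, 3}  B3 = {1, 2, 4}
Tree: B1–B2, B2–B3
The largest bag has 3 vertices, giving width 2; this decomposition certifies tw(G) ≤ 2. For the lower bound, G contains the cycle 1–5–2–3–1, so G is not a forest; only forests have treewidth ≤ 1, hence tw(G) ≥ 2. Hence tw(G) = 2 exactly.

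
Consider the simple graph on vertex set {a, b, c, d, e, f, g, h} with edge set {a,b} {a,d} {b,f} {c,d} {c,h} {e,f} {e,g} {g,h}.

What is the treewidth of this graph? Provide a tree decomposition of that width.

Treewidth 2.
One such decomposition:
Bags: B1 = {b, e, f}  B2 = {a, b, e}  B3 = {a, d, e}  B4 = {c, d, e}  B5 = {c, e, h}  B6 = {e, g, h}
Tree: B1–B2, B2–B3, B3–B4, B4–B5, B5–B6

Each bag holds 3 vertices, so the decomposition has width 2, which upper-bounds the treewidth. Since e–f–b–a–d–c–h–g–e is a cycle in G, G is not acyclic. Forests are exactly the graphs of treewidth ≤ 1, so tw(G) ≥ 2. Hence tw(G) = 2 exactly.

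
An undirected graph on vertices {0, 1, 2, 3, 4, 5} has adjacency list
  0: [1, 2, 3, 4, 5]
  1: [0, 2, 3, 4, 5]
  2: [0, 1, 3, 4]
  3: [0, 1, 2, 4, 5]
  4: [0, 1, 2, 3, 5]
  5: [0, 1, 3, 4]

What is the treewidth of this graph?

4

A width-4 tree decomposition is:
Bags: B1 = {0, 1, 2, 3, 4}  B2 = {0, 1, 3, 4, 5}
Tree: B1–B2
Every bag has size at most 5, so the width is 5 − 1 = 4 and tw(G) ≤ 4. Conversely, {0, 1, 2, 3, 4} is a clique of size 5, and the vertices of any clique must share a bag in every tree decomposition; so some bag has ≥ 5 vertices and tw(G) ≥ 4. The upper and lower bounds meet at 4, so that is the treewidth.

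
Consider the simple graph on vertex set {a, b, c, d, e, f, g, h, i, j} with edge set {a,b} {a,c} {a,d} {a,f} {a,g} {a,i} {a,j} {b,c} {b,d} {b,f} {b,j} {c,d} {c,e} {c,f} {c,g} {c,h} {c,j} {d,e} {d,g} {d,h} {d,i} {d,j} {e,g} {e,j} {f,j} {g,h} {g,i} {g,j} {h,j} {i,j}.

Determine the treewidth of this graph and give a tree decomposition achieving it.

The largest bag has 5 vertices, giving width 4; this decomposition certifies tw(G) ≤ 4. For the lower bound, the 5 vertices {c, d, e, g, j} are pairwise adjacent, and any tree decomposition puts a clique entirely inside one bag — forcing width ≥ 4. Hence tw(G) = 4 exactly.

Treewidth 4.
One such decomposition:
Bags: B1 = {a, b, c, d, j}  B2 = {a, c, d, g, j}  B3 = {a, d, g, i, j}  B4 = {c, d, g, h, j}  B5 = {c, d, e, g, j}  B6 = {a, b, c, f, j}
Tree: B1–B2, B2–B3, B2–B4, B4–B5, B1–B6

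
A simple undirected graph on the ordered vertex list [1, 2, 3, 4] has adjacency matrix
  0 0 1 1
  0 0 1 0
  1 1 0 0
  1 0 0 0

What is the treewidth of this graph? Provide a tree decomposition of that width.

Treewidth 1.
Bags: B1 = {1, 4}  B2 = {1, 3}  B3 = {2, 3}
Tree: B1–B2, B2–B3

The largest bag has 2 vertices, giving width 1; this decomposition certifies tw(G) ≤ 1. Any graph with an edge has treewidth ≥ 1, and G has the edge 4–1. Hence tw(G) = 1 exactly.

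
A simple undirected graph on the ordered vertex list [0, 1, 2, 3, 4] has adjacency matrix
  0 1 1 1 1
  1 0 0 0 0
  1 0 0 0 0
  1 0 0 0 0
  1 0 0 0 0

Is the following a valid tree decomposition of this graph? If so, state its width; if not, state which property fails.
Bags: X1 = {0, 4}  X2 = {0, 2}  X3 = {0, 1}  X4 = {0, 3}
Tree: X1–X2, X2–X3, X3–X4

Checking the three conditions: (i) the bags cover all of {0, 1, 2, 3, 4}; (ii) for each edge, some bag contains both endpoints; (iii) the bags containing any fixed vertex form a subtree. All hold, so the decomposition is valid with width 2 − 1 = 1.

Yes; width 1.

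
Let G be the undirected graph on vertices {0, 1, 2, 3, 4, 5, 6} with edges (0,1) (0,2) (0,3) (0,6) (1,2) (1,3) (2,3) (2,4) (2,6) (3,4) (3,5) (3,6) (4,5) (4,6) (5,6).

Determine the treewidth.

3

A width-3 tree decomposition is:
Bags: B1 = {2, 3, 4, 6}  B2 = {0, 2, 3, 6}  B3 = {0, 1, 2, 3}  B4 = {3, 4, 5, 6}
Tree: B1–B2, B2–B3, B1–B4
The largest bag has 4 vertices, giving width 3; this decomposition certifies tw(G) ≤ 3. For the lower bound, the 4 vertices {0, 1, 2, 3} are pairwise adjacent, and any tree decomposition puts a clique entirely inside one bag — forcing width ≥ 3. Combining the bounds, tw(G) = 3.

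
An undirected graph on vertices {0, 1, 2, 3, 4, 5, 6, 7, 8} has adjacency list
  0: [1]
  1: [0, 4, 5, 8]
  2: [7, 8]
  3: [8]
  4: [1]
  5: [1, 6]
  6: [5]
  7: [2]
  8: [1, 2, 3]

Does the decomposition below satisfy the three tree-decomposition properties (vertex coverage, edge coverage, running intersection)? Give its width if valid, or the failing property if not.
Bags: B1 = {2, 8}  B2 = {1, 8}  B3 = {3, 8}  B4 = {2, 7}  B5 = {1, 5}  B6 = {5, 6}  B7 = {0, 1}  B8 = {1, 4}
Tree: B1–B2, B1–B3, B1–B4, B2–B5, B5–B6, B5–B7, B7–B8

Vertex coverage: the bags together contain {0, 1, 2, 3, 4, 5, 6, 7, 8}, the full vertex set. Edge coverage: each edge of G has both endpoints in at least one bag. Running intersection: for every vertex, the bags containing it form a connected subtree. All three properties hold, so this is a valid tree decomposition of width max|bag| − 1 = 1, and hence tw(G) ≤ 1.

Yes; width 1.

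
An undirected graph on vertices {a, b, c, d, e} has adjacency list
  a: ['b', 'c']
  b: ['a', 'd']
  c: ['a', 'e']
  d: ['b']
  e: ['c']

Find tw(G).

A width-1 tree decomposition is:
Bags: B1 = {b, d}  B2 = {a, b}  B3 = {a, c}  B4 = {c, e}
Tree: B1–B2, B2–B3, B3–B4
Every bag has size at most 2, so the width is 2 − 1 = 1 and tw(G) ≤ 1. Since G has at least one edge (e.g. d–b), it is not an edgeless graph, so tw(G) ≥ 1. Hence tw(G) = 1 exactly.

1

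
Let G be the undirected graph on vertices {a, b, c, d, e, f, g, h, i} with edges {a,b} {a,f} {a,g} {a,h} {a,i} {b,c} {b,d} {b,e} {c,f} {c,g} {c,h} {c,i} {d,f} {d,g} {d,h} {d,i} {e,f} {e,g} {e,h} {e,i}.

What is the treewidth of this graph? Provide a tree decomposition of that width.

Treewidth 4.
One optimal decomposition is:
Bags: B1 = {a, c, d, e, h}  B2 = {a, c, d, e, g}  B3 = {a, c, d, e, f}  B4 = {a, c, d, e, i}  B5 = {a, b, c, d, e}
Tree: B1–B2, B2–B3, B3–B4, B4–B5

Each bag holds 5 vertices, so the decomposition has width 4, which upper-bounds the treewidth. For the lower bound: the 5 vertex sets {a,h}, {c,g}, {d,f}, {e}, {i} are disjoint, each induces a connected subgraph, and every pair is joined by at least one edge of G. Contracting each set to a single vertex therefore yields K_{5} as a minor, and since treewidth is minor-monotone, tw(G) ≥ tw(K_{5}) = 4. Hence tw(G) = 4 exactly.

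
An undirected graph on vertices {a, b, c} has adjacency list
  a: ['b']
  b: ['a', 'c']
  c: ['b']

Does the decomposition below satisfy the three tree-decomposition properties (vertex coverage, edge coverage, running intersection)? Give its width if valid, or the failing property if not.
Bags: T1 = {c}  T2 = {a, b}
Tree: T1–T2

No — edge (b,c) lies in no bag.

A tree decomposition must satisfy three properties: every vertex lies in some bag; for every edge, both endpoints lie together in some bag; and for every vertex, the bags containing it form a connected subtree. Here edge (b,c) lies in no bag, so the decomposition is invalid.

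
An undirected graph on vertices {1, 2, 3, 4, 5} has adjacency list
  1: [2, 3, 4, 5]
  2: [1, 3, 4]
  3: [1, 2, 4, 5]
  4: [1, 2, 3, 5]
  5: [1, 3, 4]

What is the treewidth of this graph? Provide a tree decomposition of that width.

The largest bag has 4 vertices, giving width 3; this decomposition certifies tw(G) ≤ 3. On the other hand G contains the 4-clique {1, 2, 3, 4}. A clique must lie in a single bag of any decomposition, so no decomposition can have width below 3. The upper and lower bounds meet at 3, so that is the treewidth.

Treewidth 3.
One such decomposition:
Bags: B1 = {1, 3, 4, 5}  B2 = {1, 2, 3, 4}
Tree: B1–B2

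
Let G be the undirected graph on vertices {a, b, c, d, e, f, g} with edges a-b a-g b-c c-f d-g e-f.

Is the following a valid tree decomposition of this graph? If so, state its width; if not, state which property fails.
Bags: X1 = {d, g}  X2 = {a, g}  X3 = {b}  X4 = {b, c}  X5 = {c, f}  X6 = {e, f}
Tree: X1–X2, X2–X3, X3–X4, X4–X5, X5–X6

A tree decomposition must satisfy three properties: every vertex lies in some bag; for every edge, both endpoints lie together in some bag; and for every vertex, the bags containing it form a connected subtree. Here edge (a,b) lies in no bag, so the decomposition is invalid.

No — edge (a,b) lies in no bag.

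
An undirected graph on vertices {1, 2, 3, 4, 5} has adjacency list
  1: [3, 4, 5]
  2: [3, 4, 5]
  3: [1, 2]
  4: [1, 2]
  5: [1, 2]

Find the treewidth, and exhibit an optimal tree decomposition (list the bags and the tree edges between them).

Treewidth 2.
One such decomposition:
Bags: B1 = {1, 2, 4}  B2 = {1, 2, 5}  B3 = {1, 2, 3}
Tree: B1–B2, B2–B3

The largest bag has 3 vertices, giving width 2; this decomposition certifies tw(G) ≤ 2. Since 1–4–2–5–1 is a cycle in G, G is not acyclic. Forests are exactly the graphs of treewidth ≤ 1, so tw(G) ≥ 2. Therefore the treewidth is 2.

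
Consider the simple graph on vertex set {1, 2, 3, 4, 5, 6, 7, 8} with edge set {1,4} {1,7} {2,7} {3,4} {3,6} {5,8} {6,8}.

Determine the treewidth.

A width-1 tree decomposition is:
Bags: B1 = {5, 8}  B2 = {6, 8}  B3 = {3, 6}  B4 = {3, 4}  B5 = {1, 4}  B6 = {1, 7}  B7 = {2, 7}
Tree: B1–B2, B2–B3, B3–B4, B4–B5, B5–B6, B6–B7
Every bag has size at most 2, so the width is 2 − 1 = 1 and tw(G) ≤ 1. Any graph with an edge has treewidth ≥ 1, and G has the edge 5–8. The upper and lower bounds meet at 1, so that is the treewidth.

1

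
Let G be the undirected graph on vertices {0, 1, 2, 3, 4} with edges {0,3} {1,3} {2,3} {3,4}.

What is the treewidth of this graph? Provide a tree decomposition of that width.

Each bag holds 2 vertices, so the decomposition has width 1, which upper-bounds the treewidth. Since G has at least one edge (e.g. 3–1), it is not an edgeless graph, so tw(G) ≥ 1. Combining the bounds, tw(G) = 1.

Treewidth 1.
Bags: B1 = {1, 3}  B2 = {2, 3}  B3 = {3, 4}  B4 = {0, 3}
Tree: B1–B2, B2–B3, B1–B4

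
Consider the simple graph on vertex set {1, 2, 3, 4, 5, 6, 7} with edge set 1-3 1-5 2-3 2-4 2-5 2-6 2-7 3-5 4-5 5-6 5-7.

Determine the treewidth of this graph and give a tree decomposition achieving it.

Every bag has size at most 3, so the width is 3 − 1 = 2 and tw(G) ≤ 2. Conversely, {1, 3, 5} is a clique of size 3, and the vertices of any clique must share a bag in every tree decomposition; so some bag has ≥ 3 vertices and tw(G) ≥ 2. The upper and lower bounds meet at 2, so that is the treewidth.

Treewidth 2.
One optimal decomposition is:
Bags: B1 = {2, 3, 5}  B2 = {2, 5, 7}  B3 = {2, 4, 5}  B4 = {2, 5, 6}  B5 = {1, 3, 5}
Tree: B1–B2, B1–B3, B3–B4, B1–B5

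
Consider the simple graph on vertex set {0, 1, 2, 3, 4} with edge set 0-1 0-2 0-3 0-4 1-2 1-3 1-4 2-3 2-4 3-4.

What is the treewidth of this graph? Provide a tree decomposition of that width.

With just one bag of size 5, the width is 5 − 1 = 4, so tw(G) ≤ 4. Conversely, {0, 1, 2, 3, 4} is a clique of size 5, and the vertices of any clique must share a bag in every tree decomposition; so some bag has ≥ 5 vertices and tw(G) ≥ 4. Combining the bounds, tw(G) = 4.

Treewidth 4.
One such decomposition:
Bags: B1 = {0, 1, 2, 3, 4}
Tree: (single bag)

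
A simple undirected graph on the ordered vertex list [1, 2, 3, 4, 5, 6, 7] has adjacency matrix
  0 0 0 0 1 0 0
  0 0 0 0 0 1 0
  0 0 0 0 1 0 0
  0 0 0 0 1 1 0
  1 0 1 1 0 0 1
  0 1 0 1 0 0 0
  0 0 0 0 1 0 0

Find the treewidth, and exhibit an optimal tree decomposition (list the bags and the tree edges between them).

Each bag holds 2 vertices, so the decomposition has width 1, which upper-bounds the treewidth. Since G has at least one edge (e.g. 4–5), it is not an edgeless graph, so tw(G) ≥ 1. Hence tw(G) = 1 exactly.

Treewidth 1.
One optimal decomposition is:
Bags: B1 = {4, 5}  B2 = {4, 6}  B3 = {3, 5}  B4 = {2, 6}  B5 = {1, 5}  B6 = {5, 7}
Tree: B1–B2, B1–B3, B2–B4, B1–B5, B3–B6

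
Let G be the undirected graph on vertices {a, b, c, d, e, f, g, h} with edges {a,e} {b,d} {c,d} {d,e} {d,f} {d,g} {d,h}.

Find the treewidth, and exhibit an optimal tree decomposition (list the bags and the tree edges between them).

The largest bag has 2 vertices, giving width 1; this decomposition certifies tw(G) ≤ 1. Any graph with an edge has treewidth ≥ 1, and G has the edge h–d. Combining the bounds, tw(G) = 1.

Treewidth 1.
Bags: B1 = {d, h}  B2 = {b, d}  B3 = {d, f}  B4 = {d, e}  B5 = {c, d}  B6 = {a, e}  B7 = {d, g}
Tree: B1–B2, B2–B3, B2–B4, B4–B5, B4–B6, B3–B7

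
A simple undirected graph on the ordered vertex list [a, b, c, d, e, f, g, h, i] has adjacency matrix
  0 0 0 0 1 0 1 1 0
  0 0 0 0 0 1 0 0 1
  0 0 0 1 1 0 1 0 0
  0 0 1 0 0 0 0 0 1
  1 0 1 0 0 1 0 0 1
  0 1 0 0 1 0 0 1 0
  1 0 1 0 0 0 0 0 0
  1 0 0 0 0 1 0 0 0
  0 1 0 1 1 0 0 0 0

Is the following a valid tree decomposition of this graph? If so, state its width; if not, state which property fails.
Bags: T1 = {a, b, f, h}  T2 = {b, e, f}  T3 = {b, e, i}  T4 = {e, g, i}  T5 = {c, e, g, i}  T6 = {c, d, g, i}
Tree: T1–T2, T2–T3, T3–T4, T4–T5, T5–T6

A tree decomposition must satisfy three properties: every vertex lies in some bag; for every edge, both endpoints lie together in some bag; and for every vertex, the bags containing it form a connected subtree. Here edge (a,e) lies in no bag, so the decomposition is invalid.

No — edge (a,e) lies in no bag.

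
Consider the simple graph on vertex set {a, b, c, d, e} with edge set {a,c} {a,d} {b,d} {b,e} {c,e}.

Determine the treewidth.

A width-2 tree decomposition is:
Bags: B1 = {a, c, e}  B2 = {a, b, e}  B3 = {a, b, d}
Tree: B1–B2, B2–B3
Each bag holds 3 vertices, so the decomposition has width 2, which upper-bounds the treewidth. The edges a–c–e–b–d–a form a cycle, so G is not a tree and its treewidth is at least 2. The upper and lower bounds meet at 2, so that is the treewidth.

2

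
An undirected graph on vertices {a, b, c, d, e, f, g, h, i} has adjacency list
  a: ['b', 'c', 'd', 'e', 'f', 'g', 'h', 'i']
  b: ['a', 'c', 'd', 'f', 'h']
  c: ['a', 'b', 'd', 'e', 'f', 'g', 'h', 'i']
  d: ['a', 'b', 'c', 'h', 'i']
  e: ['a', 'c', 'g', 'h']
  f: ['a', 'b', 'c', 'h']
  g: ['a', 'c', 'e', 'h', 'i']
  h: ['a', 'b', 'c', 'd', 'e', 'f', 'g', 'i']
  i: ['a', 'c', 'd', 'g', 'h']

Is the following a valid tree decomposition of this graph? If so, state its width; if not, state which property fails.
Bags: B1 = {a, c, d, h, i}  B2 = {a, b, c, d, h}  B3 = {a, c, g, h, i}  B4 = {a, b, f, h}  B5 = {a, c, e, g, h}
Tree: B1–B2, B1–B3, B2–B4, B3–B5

No — edge (c,f) lies in no bag.

A tree decomposition must satisfy three properties: every vertex lies in some bag; for every edge, both endpoints lie together in some bag; and for every vertex, the bags containing it form a connected subtree. Here edge (c,f) lies in no bag, so the decomposition is invalid.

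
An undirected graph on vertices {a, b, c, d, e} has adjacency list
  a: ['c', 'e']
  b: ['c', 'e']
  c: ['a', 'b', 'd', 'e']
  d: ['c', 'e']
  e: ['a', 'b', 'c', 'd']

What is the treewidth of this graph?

2

A width-2 tree decomposition is:
Bags: B1 = {b, c, e}  B2 = {c, d, e}  B3 = {a, c, e}
Tree: B1–B2, B1–B3
Each bag holds 3 vertices, so the decomposition has width 2, which upper-bounds the treewidth. For the lower bound, the 3 vertices {c, d, e} are pairwise adjacent, and any tree decomposition puts a clique entirely inside one bag — forcing width ≥ 2. The upper and lower bounds meet at 2, so that is the treewidth.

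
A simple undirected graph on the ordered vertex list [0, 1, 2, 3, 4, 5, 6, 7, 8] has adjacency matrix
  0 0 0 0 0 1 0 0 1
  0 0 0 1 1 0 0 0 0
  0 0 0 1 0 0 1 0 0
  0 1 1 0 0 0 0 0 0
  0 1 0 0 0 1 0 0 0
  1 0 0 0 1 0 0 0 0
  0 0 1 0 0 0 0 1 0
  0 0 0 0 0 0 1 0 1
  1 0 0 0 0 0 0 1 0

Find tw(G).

A width-2 tree decomposition is:
Bags: B1 = {0, 4, 5}  B2 = {0, 1, 4}  B3 = {0, 1, 3}  B4 = {0, 2, 3}  B5 = {0, 2, 6}  B6 = {0, 6, 7}  B7 = {0, 7, 8}
Tree: B1–B2, B2–B3, B3–B4, B4–B5, B5–B6, B6–B7
Every bag has size at most 3, so the width is 3 − 1 = 2 and tw(G) ≤ 2. Since 0–5–4–1–3–2–6–7–8–0 is a cycle in G, G is not acyclic. Forests are exactly the graphs of treewidth ≤ 1, so tw(G) ≥ 2. Hence tw(G) = 2 exactly.

2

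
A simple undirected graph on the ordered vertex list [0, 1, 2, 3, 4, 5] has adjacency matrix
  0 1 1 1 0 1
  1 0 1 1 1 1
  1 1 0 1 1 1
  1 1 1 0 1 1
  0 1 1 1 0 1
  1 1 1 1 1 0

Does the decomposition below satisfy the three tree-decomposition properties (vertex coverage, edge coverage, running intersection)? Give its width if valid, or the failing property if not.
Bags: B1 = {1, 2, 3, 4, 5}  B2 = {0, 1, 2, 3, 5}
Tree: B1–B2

Vertex coverage: the bags together contain {0, 1, 2, 3, 4, 5}, the full vertex set. Edge coverage: each edge of G has both endpoints in at least one bag. Running intersection: for every vertex, the bags containing it form a connected subtree. All three properties hold, so this is a valid tree decomposition of width max|bag| − 1 = 4, and hence tw(G) ≤ 4.

Yes; width 4.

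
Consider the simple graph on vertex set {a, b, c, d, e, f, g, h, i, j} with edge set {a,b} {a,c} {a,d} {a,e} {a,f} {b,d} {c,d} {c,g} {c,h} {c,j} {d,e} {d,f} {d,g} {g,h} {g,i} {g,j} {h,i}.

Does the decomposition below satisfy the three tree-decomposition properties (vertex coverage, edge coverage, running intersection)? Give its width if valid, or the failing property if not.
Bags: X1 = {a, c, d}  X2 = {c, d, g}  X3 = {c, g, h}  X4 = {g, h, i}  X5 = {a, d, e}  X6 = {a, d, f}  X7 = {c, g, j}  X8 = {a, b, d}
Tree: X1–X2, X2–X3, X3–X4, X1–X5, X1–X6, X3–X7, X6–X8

Checking the three conditions: (i) the bags cover all of {a, b, c, d, e, f, g, h, i, j}; (ii) for each edge, some bag contains both endpoints; (iii) the bags containing any fixed vertex form a subtree. All hold, so the decomposition is valid with width 3 − 1 = 2.

Yes; width 2.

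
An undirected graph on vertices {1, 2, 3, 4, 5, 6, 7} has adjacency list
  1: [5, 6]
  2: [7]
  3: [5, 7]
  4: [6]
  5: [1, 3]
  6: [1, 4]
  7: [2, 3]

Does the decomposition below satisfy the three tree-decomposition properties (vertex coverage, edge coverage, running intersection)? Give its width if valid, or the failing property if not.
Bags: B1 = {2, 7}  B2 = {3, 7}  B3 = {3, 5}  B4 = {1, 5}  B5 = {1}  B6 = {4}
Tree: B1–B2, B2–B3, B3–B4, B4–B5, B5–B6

A tree decomposition must satisfy three properties: every vertex lies in some bag; for every edge, both endpoints lie together in some bag; and for every vertex, the bags containing it form a connected subtree. Here vertex 6 appears in no bag, so the decomposition is invalid.

No — vertex 6 appears in no bag.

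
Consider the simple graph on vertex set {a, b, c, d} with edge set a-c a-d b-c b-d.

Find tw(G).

2

A width-2 tree decomposition is:
Bags: B1 = {a, b, d}  B2 = {a, b, c}
Tree: B1–B2
Each bag holds 3 vertices, so the decomposition has width 2, which upper-bounds the treewidth. The edges a–d–b–c–a form a cycle, so G is not a tree and its treewidth is at least 2. Therefore the treewidth is 2.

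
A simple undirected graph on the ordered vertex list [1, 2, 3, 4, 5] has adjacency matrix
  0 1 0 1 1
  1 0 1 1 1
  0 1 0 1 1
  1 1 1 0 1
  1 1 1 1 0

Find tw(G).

3

A width-3 tree decomposition is:
Bags: B1 = {2, 3, 4, 5}  B2 = {1, 2, 4, 5}
Tree: B1–B2
Every bag has size at most 4, so the width is 4 − 1 = 3 and tw(G) ≤ 3. Conversely, {1, 2, 4, 5} is a clique of size 4, and the vertices of any clique must share a bag in every tree decomposition; so some bag has ≥ 4 vertices and tw(G) ≥ 3. Combining the bounds, tw(G) = 3.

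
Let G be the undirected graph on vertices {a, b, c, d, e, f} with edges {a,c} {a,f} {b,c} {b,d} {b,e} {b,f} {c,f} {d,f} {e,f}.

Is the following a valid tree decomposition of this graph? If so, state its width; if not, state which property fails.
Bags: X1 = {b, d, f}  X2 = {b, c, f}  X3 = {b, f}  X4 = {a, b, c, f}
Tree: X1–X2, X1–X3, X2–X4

A tree decomposition must satisfy three properties: every vertex lies in some bag; for every edge, both endpoints lie together in some bag; and for every vertex, the bags containing it form a connected subtree. Here vertex e appears in no bag, so the decomposition is invalid.

No — vertex e appears in no bag.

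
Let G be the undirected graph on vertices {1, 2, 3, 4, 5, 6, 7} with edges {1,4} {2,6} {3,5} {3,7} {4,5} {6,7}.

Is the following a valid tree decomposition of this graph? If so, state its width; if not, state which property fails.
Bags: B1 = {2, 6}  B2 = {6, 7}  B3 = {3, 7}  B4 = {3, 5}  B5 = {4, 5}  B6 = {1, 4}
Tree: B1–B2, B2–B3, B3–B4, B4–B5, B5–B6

Yes; width 1.

Every vertex of G appears in some bag (union = {1, 2, 3, 4, 5, 6, 7}); every edge is covered by a bag; and for each vertex v the set of bags containing v is connected in the bag tree. The decomposition is therefore valid. The largest bag has 2 vertices, so the width is 1.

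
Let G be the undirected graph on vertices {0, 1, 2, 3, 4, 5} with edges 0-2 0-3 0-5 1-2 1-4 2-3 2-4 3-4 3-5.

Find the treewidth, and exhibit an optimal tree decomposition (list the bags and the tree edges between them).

Treewidth 2.
Bags: B1 = {1, 2, 4}  B2 = {2, 3, 4}  B3 = {0, 2, 3}  B4 = {0, 3, 5}
Tree: B1–B2, B2–B3, B3–B4

Every bag has size at most 3, so the width is 3 − 1 = 2 and tw(G) ≤ 2. For the lower bound, the 3 vertices {1, 2, 4} are pairwise adjacent, and any tree decomposition puts a clique entirely inside one bag — forcing width ≥ 2. Hence tw(G) = 2 exactly.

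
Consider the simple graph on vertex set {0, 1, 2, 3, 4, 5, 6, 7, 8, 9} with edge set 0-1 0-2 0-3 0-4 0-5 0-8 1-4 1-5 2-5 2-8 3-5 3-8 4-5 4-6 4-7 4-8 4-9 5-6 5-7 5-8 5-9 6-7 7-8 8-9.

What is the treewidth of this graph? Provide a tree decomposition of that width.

Treewidth 3.
One such decomposition:
Bags: B1 = {0, 4, 5, 8}  B2 = {0, 3, 5, 8}  B3 = {0, 2, 5, 8}  B4 = {0, 1, 4, 5}  B5 = {4, 5, 8, 9}  B6 = {4, 5, 7, 8}  B7 = {4, 5, 6, 7}
Tree: B1–B2, B2–B3, B1–B4, B1–B5, B1–B6, B6–B7

The largest bag has 4 vertices, giving width 3; this decomposition certifies tw(G) ≤ 3. Conversely, {0, 2, 5, 8} is a clique of size 4, and the vertices of any clique must share a bag in every tree decomposition; so some bag has ≥ 4 vertices and tw(G) ≥ 3. The upper and lower bounds meet at 3, so that is the treewidth.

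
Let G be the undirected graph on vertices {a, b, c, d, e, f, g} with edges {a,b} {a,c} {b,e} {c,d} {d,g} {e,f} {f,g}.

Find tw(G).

2

A width-2 tree decomposition is:
Bags: B1 = {a, b, e}  B2 = {a, c, e}  B3 = {c, d, e}  B4 = {d, e, g}  B5 = {e, f, g}
Tree: B1–B2, B2–B3, B3–B4, B4–B5
Each bag holds 3 vertices, so the decomposition has width 2, which upper-bounds the treewidth. The edges e–b–a–c–d–g–f–e form a cycle, so G is not a tree and its treewidth is at least 2. Hence tw(G) = 2 exactly.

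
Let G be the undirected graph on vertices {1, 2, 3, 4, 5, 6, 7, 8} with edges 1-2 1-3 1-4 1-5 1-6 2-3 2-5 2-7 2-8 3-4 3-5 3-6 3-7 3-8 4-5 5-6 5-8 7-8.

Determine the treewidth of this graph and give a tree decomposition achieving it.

Each bag holds 4 vertices, so the decomposition has width 3, which upper-bounds the treewidth. For the lower bound, the 4 vertices {2, 3, 5, 8} are pairwise adjacent, and any tree decomposition puts a clique entirely inside one bag — forcing width ≥ 3. The upper and lower bounds meet at 3, so that is the treewidth.

Treewidth 3.
One such decomposition:
Bags: B1 = {2, 3, 5, 8}  B2 = {1, 2, 3, 5}  B3 = {2, 3, 7, 8}  B4 = {1, 3, 5, 6}  B5 = {1, 3, 4, 5}
Tree: B1–B2, B1–B3, B2–B4, B4–B5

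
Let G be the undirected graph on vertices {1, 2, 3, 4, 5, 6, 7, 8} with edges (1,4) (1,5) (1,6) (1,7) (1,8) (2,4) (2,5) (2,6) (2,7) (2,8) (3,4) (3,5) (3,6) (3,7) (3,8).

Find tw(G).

3

A width-3 tree decomposition is:
Bags: B1 = {1, 2, 3, 4}  B2 = {1, 2, 3, 8}  B3 = {1, 2, 3, 5}  B4 = {1, 2, 3, 7}  B5 = {1, 2, 3, 6}
Tree: B1–B2, B2–B3, B3–B4, B4–B5
Each bag holds 4 vertices, so the decomposition has width 3, which upper-bounds the treewidth. For the lower bound: the 4 vertex sets {3,4}, {1,8}, {2}, {5} are disjoint, each induces a connected subgraph, and every pair is joined by at least one edge of G. Contracting each set to a single vertex therefore yields K_{4} as a minor, and since treewidth is minor-monotone, tw(G) ≥ tw(K_{4}) = 3. Therefore the treewidth is 3.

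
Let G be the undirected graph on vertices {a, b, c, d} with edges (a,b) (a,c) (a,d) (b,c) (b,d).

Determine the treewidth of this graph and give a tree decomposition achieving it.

Each bag holds 3 vertices, so the decomposition has width 2, which upper-bounds the treewidth. For the lower bound, the 3 vertices {a, b, d} are pairwise adjacent, and any tree decomposition puts a clique entirely inside one bag — forcing width ≥ 2. Therefore the treewidth is 2.

Treewidth 2.
Bags: B1 = {a, b, c}  B2 = {a, b, d}
Tree: B1–B2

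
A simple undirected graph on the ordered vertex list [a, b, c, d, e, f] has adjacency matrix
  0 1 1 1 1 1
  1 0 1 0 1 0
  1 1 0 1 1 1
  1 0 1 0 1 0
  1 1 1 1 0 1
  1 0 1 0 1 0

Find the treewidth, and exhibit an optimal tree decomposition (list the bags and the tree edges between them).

The largest bag has 4 vertices, giving width 3; this decomposition certifies tw(G) ≤ 3. Conversely, {a, c, d, e} is a clique of size 4, and the vertices of any clique must share a bag in every tree decomposition; so some bag has ≥ 4 vertices and tw(G) ≥ 3. Combining the bounds, tw(G) = 3.

Treewidth 3.
One such decomposition:
Bags: B1 = {a, b, c, e}  B2 = {a, c, e, f}  B3 = {a, c, d, e}
Tree: B1–B2, B2–B3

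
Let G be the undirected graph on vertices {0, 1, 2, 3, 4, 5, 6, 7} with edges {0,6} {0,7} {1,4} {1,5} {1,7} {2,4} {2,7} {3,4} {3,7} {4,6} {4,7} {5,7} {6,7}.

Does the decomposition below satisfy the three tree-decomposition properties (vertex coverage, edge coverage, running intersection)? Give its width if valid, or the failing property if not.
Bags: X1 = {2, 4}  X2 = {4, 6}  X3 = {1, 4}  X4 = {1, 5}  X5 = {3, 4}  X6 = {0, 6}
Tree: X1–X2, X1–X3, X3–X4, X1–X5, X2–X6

A tree decomposition must satisfy three properties: every vertex lies in some bag; for every edge, both endpoints lie together in some bag; and for every vertex, the bags containing it form a connected subtree. Here vertex 7 appears in no bag, so the decomposition is invalid.

No — vertex 7 appears in no bag.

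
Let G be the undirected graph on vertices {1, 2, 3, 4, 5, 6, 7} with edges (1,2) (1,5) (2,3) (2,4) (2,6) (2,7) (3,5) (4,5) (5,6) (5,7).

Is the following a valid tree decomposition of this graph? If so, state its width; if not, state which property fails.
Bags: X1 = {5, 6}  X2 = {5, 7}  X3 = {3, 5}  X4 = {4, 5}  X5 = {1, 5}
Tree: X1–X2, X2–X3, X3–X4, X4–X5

A tree decomposition must satisfy three properties: every vertex lies in some bag; for every edge, both endpoints lie together in some bag; and for every vertex, the bags containing it form a connected subtree. Here vertex 2 appears in no bag, so the decomposition is invalid.

No — vertex 2 appears in no bag.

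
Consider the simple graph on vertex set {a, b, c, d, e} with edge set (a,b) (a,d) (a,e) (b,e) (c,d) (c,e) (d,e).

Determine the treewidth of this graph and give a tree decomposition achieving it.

Every bag has size at most 3, so the width is 3 − 1 = 2 and tw(G) ≤ 2. For the lower bound, the 3 vertices {c, d, e} are pairwise adjacent, and any tree decomposition puts a clique entirely inside one bag — forcing width ≥ 2. Combining the bounds, tw(G) = 2.

Treewidth 2.
Bags: B1 = {a, d, e}  B2 = {a, b, e}  B3 = {c, d, e}
Tree: B1–B2, B1–B3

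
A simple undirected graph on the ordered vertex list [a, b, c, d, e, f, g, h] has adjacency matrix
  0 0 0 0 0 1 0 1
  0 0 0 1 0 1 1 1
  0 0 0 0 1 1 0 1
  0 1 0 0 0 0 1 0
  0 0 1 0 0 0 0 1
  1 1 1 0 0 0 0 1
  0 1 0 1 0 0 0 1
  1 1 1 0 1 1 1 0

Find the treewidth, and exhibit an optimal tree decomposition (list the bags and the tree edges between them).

Treewidth 2.
Bags: B1 = {c, f, h}  B2 = {c, e, h}  B3 = {a, f, h}  B4 = {b, f, h}  B5 = {b, g, h}  B6 = {b, d, g}
Tree: B1–B2, B1–B3, B1–B4, B4–B5, B5–B6

Each bag holds 3 vertices, so the decomposition has width 2, which upper-bounds the treewidth. Conversely, {b, d, g} is a clique of size 3, and the vertices of any clique must share a bag in every tree decomposition; so some bag has ≥ 3 vertices and tw(G) ≥ 2. Therefore the treewidth is 2.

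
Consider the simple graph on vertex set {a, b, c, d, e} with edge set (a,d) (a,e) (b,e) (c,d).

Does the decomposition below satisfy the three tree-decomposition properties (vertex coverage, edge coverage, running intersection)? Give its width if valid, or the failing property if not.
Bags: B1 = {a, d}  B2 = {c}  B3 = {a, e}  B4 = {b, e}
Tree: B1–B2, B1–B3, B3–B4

No — edge (d,c) lies in no bag.

A tree decomposition must satisfy three properties: every vertex lies in some bag; for every edge, both endpoints lie together in some bag; and for every vertex, the bags containing it form a connected subtree. Here edge (d,c) lies in no bag, so the decomposition is invalid.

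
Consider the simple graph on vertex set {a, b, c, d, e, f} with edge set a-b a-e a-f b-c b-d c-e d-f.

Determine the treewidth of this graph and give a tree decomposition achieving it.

The largest bag has 3 vertices, giving width 2; this decomposition certifies tw(G) ≤ 2. For the lower bound, G contains the cycle f–d–b–a–f, so G is not a forest; only forests have treewidth ≤ 1, hence tw(G) ≥ 2. The upper and lower bounds meet at 2, so that is the treewidth.

Treewidth 2.
One optimal decomposition is:
Bags: B1 = {a, d, f}  B2 = {a, b, d}  B3 = {a, b, e}  B4 = {b, c, e}
Tree: B1–B2, B2–B3, B3–B4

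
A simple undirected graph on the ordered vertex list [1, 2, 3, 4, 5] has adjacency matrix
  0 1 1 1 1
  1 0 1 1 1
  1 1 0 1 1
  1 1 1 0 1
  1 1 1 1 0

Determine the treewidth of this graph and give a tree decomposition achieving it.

With just one bag of size 5, the width is 5 − 1 = 4, so tw(G) ≤ 4. Conversely, {1, 2, 3, 4, 5} is a clique of size 5, and the vertices of any clique must share a bag in every tree decomposition; so some bag has ≥ 5 vertices and tw(G) ≥ 4. Therefore the treewidth is 4.

Treewidth 4.
One such decomposition:
Bags: B1 = {1, 2, 3, 4, 5}
Tree: (single bag)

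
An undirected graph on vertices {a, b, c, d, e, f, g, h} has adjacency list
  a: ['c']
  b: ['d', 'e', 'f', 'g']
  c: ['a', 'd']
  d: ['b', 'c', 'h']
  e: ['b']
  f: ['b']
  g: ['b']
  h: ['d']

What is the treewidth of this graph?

A width-1 tree decomposition is:
Bags: B1 = {c, d}  B2 = {b, d}  B3 = {b, g}  B4 = {b, e}  B5 = {b, f}  B6 = {d, h}  B7 = {a, c}
Tree: B1–B2, B2–B3, B2–B4, B3–B5, B2–B6, B1–B7
The largest bag has 2 vertices, giving width 1; this decomposition certifies tw(G) ≤ 1. Since G has at least one edge (e.g. c–d), it is not an edgeless graph, so tw(G) ≥ 1. Hence tw(G) = 1 exactly.

1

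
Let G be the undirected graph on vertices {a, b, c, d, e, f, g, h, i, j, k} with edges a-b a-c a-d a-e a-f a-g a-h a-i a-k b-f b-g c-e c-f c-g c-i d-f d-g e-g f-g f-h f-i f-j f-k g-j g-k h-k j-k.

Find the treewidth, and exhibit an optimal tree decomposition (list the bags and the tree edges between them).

Treewidth 3.
One optimal decomposition is:
Bags: B1 = {a, c, f, g}  B2 = {a, f, g, k}  B3 = {f, g, j, k}  B4 = {a, c, e, g}  B5 = {a, b, f, g}  B6 = {a, c, f, i}  B7 = {a, f, h, k}  B8 = {a, d, f, g}
Tree: B1–B2, B2–B3, B1–B4, B2–B5, B1–B6, B2–B7, B2–B8

The largest bag has 4 vertices, giving width 3; this decomposition certifies tw(G) ≤ 3. On the other hand G contains the 4-clique {a, c, e, g}. A clique must lie in a single bag of any decomposition, so no decomposition can have width below 3. The upper and lower bounds meet at 3, so that is the treewidth.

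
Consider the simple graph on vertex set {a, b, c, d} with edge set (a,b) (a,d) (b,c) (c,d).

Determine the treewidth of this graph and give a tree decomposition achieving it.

The largest bag has 3 vertices, giving width 2; this decomposition certifies tw(G) ≤ 2. For the lower bound, G contains the cycle c–b–a–d–c, so G is not a forest; only forests have treewidth ≤ 1, hence tw(G) ≥ 2. Therefore the treewidth is 2.

Treewidth 2.
One optimal decomposition is:
Bags: B1 = {a, b, c}  B2 = {a, c, d}
Tree: B1–B2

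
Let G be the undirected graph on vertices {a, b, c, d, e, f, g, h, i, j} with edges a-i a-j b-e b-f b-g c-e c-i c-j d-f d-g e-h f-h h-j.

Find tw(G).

2

A width-2 tree decomposition is:
Bags: B1 = {a, c, i}  B2 = {a, c, j}  B3 = {c, e, j}  B4 = {e, h, j}  B5 = {b, e, h}  B6 = {b, f, h}  B7 = {b, f, g}  B8 = {d, f, g}
Tree: B1–B2, B2–B3, B3–B4, B4–B5, B5–B6, B6–B7, B7–B8
The largest bag has 3 vertices, giving width 2; this decomposition certifies tw(G) ≤ 2. For the lower bound, G contains the cycle i–a–j–c–i, so G is not a forest; only forests have treewidth ≤ 1, hence tw(G) ≥ 2. Therefore the treewidth is 2.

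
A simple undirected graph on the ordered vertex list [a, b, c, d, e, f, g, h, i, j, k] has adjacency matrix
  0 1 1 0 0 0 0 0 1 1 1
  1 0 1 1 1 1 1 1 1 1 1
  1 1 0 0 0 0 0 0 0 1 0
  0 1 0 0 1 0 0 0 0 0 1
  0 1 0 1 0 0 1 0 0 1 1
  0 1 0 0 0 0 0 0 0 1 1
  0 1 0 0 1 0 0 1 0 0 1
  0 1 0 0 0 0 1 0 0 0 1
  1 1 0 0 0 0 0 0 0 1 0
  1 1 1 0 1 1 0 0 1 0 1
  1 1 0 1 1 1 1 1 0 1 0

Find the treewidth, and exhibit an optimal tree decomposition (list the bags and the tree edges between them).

Treewidth 3.
Bags: B1 = {b, e, j, k}  B2 = {a, b, j, k}  B3 = {a, b, c, j}  B4 = {b, e, g, k}  B5 = {b, d, e, k}  B6 = {a, b, i, j}  B7 = {b, f, j, k}  B8 = {b, g, h, k}
Tree: B1–B2, B2–B3, B1–B4, B1–B5, B3–B6, B2–B7, B4–B8

The largest bag has 4 vertices, giving width 3; this decomposition certifies tw(G) ≤ 3. For the lower bound, the 4 vertices {a, b, c, j} are pairwise adjacent, and any tree decomposition puts a clique entirely inside one bag — forcing width ≥ 3. Therefore the treewidth is 3.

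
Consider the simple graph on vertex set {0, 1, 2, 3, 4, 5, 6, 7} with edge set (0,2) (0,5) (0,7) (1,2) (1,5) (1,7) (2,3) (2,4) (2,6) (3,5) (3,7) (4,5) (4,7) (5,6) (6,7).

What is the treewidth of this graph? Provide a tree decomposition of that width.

Each bag holds 4 vertices, so the decomposition has width 3, which upper-bounds the treewidth. For the lower bound: the 4 vertex sets {5,6}, {0,7}, {2}, {4} are disjoint, each induces a connected subgraph, and every pair is joined by at least one edge of G. Contracting each set to a single vertex therefore yields K_{4} as a minor, and since treewidth is minor-monotone, tw(G) ≥ tw(K_{4}) = 3. Hence tw(G) = 3 exactly.

Treewidth 3.
One such decomposition:
Bags: B1 = {2, 5, 6, 7}  B2 = {0, 2, 5, 7}  B3 = {2, 4, 5, 7}  B4 = {1, 2, 5, 7}  B5 = {2, 3, 5, 7}
Tree: B1–B2, B2–B3, B3–B4, B4–B5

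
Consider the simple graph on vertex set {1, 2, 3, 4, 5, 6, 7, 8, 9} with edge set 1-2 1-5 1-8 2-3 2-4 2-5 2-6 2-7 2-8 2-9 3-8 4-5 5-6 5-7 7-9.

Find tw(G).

2

A width-2 tree decomposition is:
Bags: B1 = {2, 4, 5}  B2 = {1, 2, 5}  B3 = {2, 5, 7}  B4 = {2, 7, 9}  B5 = {1, 2, 8}  B6 = {2, 3, 8}  B7 = {2, 5, 6}
Tree: B1–B2, B1–B3, B3–B4, B2–B5, B5–B6, B3–B7
The largest bag has 3 vertices, giving width 2; this decomposition certifies tw(G) ≤ 2. For the lower bound, the 3 vertices {1, 2, 8} are pairwise adjacent, and any tree decomposition puts a clique entirely inside one bag — forcing width ≥ 2. Therefore the treewidth is 2.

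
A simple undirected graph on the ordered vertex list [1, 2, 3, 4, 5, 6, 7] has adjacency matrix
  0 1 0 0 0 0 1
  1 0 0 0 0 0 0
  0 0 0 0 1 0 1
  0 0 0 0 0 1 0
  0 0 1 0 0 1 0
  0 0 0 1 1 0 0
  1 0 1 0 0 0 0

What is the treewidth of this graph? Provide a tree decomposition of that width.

Treewidth 1.
Bags: B1 = {1, 2}  B2 = {1, 7}  B3 = {3, 7}  B4 = {3, 5}  B5 = {5, 6}  B6 = {4, 6}
Tree: B1–B2, B2–B3, B3–B4, B4–B5, B5–B6

The largest bag has 2 vertices, giving width 1; this decomposition certifies tw(G) ≤ 1. G has an edge, so its treewidth is at least 1. Hence tw(G) = 1 exactly.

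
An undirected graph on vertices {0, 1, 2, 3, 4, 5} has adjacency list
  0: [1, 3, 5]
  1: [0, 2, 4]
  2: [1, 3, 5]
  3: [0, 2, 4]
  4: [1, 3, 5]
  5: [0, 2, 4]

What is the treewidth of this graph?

A width-3 tree decomposition is:
Bags: B1 = {0, 1, 2, 4}  B2 = {0, 2, 3, 4}  B3 = {0, 2, 4, 5}
Tree: B1–B2, B2–B3
Each bag holds 4 vertices, so the decomposition has width 3, which upper-bounds the treewidth. For the lower bound: the 4 vertex sets {0,1}, {2,3}, {4}, {5} are disjoint, each induces a connected subgraph, and every pair is joined by at least one edge of G. Contracting each set to a single vertex therefore yields K_{4} as a minor, and since treewidth is minor-monotone, tw(G) ≥ tw(K_{4}) = 3. The upper and lower bounds meet at 3, so that is the treewidth.

3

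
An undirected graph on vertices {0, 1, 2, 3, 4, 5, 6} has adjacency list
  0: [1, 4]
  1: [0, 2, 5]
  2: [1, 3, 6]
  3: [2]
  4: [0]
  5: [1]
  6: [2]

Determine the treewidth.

A width-1 tree decomposition is:
Bags: B1 = {1, 2}  B2 = {0, 1}  B3 = {0, 4}  B4 = {2, 6}  B5 = {2, 3}  B6 = {1, 5}
Tree: B1–B2, B2–B3, B1–B4, B4–B5, B2–B6
The largest bag has 2 vertices, giving width 1; this decomposition certifies tw(G) ≤ 1. G has an edge, so its treewidth is at least 1. The upper and lower bounds meet at 1, so that is the treewidth.

1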